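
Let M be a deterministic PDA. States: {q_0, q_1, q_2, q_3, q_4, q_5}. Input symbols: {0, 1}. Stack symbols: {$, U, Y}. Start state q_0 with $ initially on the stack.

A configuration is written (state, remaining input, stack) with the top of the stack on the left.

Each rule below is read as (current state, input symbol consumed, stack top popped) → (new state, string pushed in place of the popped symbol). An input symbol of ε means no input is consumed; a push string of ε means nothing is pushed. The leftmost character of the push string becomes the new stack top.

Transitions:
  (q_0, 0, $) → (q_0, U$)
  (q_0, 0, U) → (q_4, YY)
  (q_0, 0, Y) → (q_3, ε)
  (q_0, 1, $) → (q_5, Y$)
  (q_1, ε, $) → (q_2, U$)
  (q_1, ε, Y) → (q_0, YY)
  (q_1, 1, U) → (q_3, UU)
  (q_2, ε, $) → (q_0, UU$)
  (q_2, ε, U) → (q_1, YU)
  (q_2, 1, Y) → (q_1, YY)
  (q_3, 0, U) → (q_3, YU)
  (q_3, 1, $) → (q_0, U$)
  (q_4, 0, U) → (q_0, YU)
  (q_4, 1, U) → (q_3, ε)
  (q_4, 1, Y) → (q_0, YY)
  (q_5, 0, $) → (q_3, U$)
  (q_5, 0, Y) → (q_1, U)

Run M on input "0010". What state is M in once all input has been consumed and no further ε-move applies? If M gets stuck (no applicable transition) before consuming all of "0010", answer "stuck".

q_3

(q_0, 0010, $) ⊢ (q_0, 010, U$) ⊢ (q_4, 10, YY$) ⊢ (q_0, 0, YYY$) ⊢ (q_3, ε, YY$)
All input consumed; M is in state q_3.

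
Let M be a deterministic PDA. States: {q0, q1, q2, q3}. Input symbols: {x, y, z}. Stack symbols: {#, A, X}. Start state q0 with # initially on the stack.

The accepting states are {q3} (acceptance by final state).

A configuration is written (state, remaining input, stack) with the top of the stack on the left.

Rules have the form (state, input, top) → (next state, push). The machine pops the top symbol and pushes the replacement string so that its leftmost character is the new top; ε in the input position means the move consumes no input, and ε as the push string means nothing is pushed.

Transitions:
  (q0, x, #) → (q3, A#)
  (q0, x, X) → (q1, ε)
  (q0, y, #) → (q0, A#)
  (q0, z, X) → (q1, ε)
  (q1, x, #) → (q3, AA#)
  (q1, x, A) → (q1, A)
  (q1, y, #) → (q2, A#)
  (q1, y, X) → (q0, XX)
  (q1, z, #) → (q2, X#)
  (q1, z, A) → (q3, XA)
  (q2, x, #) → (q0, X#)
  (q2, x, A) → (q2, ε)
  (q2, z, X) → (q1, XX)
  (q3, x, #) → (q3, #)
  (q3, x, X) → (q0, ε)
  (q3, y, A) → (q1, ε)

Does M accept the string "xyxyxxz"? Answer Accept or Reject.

Accept

(q0, xyxyxxz, #) ⊢ (q3, yxyxxz, A#) ⊢ (q1, xyxxz, #) ⊢ (q3, yxxz, AA#) ⊢ (q1, xxz, A#) ⊢ (q1, xz, A#) ⊢ (q1, z, A#) ⊢ (q3, ε, XA#)
All input consumed; state q3 ∈ F.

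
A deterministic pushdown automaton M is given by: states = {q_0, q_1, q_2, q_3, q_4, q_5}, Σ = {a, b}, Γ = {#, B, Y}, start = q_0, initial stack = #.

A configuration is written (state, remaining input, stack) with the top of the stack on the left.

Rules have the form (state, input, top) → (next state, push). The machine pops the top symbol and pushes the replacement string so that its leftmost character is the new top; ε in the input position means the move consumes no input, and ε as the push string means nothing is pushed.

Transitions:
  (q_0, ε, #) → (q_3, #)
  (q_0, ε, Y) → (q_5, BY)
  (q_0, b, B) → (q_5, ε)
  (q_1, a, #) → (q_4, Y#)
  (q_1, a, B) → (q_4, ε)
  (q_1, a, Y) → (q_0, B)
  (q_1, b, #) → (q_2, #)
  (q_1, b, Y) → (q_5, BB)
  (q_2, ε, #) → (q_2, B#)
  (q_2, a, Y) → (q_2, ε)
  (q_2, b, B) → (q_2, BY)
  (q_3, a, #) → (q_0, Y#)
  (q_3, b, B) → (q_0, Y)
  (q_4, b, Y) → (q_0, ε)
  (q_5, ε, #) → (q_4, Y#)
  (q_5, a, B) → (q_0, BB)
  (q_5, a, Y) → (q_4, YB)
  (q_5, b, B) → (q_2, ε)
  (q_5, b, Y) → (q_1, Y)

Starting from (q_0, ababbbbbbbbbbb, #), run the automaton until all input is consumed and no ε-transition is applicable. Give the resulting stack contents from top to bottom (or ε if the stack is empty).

(q_0, ababbbbbbbbbbb, #)
  ε-move, top #: go to q_3, push # → (q_3, ababbbbbbbbbbb, #)
  read a, top #: go to q_0, push Y# → (q_0, babbbbbbbbbbb, Y#)
  ε-move, top Y: go to q_5, push BY → (q_5, babbbbbbbbbbb, BY#)
  read b, top B: go to q_2, push ε → (q_2, abbbbbbbbbbb, Y#)
  read a, top Y: go to q_2, push ε → (q_2, bbbbbbbbbbb, #)
  ε-move, top #: go to q_2, push B# → (q_2, bbbbbbbbbbb, B#)
  read b, top B: go to q_2, push BY → (q_2, bbbbbbbbbb, BY#)
  read b, top B: go to q_2, push BY → (q_2, bbbbbbbbb, BYY#)
  read b, top B: go to q_2, push BY → (q_2, bbbbbbbb, BYYY#)
  read b, top B: go to q_2, push BY → (q_2, bbbbbbb, BYYYY#)
  read b, top B: go to q_2, push BY → (q_2, bbbbbb, BYYYYY#)
  read b, top B: go to q_2, push BY → (q_2, bbbbb, BYYYYYY#)
  read b, top B: go to q_2, push BY → (q_2, bbbb, BYYYYYYY#)
  read b, top B: go to q_2, push BY → (q_2, bbb, BYYYYYYYY#)
  read b, top B: go to q_2, push BY → (q_2, bb, BYYYYYYYYY#)
  read b, top B: go to q_2, push BY → (q_2, b, BYYYYYYYYYY#)
  read b, top B: go to q_2, push BY → (q_2, ε, BYYYYYYYYYYY#)
All input consumed in state q_2 with stack BYYYYYYYYYYY#.

BYYYYYYYYYYY#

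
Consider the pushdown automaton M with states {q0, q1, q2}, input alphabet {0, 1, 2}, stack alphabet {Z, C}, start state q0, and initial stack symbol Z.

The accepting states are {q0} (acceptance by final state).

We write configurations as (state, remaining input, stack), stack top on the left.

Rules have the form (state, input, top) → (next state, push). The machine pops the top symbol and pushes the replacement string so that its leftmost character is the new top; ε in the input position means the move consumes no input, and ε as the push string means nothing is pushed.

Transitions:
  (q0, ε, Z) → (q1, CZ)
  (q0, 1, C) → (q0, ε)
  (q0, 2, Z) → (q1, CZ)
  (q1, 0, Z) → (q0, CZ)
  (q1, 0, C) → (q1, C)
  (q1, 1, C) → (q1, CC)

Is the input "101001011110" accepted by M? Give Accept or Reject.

Reject

No computation consumes all input and reaches a final state.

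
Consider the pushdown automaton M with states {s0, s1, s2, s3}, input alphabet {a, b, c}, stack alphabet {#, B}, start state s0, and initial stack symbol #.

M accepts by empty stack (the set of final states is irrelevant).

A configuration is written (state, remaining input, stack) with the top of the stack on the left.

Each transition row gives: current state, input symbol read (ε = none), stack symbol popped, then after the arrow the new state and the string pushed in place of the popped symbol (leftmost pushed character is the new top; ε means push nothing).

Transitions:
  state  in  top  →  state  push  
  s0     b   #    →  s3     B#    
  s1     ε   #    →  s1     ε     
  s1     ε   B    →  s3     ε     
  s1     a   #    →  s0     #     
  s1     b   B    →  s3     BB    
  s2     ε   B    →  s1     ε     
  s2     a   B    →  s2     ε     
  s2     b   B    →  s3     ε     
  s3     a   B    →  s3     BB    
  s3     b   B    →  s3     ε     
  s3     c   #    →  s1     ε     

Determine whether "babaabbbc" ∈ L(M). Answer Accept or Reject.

One accepting computation: (s0, babaabbbc, #) ⊢ (s3, abaabbbc, B#) ⊢ (s3, baabbbc, BB#) ⊢ (s3, aabbbc, B#) ⊢ (s3, abbbc, BB#) ⊢ (s3, bbbc, BBB#) ⊢ (s3, bbc, BB#) ⊢ (s3, bc, B#) ⊢ (s3, c, #) ⊢ (s1, ε, ε)
All input consumed and the stack is empty.

Accept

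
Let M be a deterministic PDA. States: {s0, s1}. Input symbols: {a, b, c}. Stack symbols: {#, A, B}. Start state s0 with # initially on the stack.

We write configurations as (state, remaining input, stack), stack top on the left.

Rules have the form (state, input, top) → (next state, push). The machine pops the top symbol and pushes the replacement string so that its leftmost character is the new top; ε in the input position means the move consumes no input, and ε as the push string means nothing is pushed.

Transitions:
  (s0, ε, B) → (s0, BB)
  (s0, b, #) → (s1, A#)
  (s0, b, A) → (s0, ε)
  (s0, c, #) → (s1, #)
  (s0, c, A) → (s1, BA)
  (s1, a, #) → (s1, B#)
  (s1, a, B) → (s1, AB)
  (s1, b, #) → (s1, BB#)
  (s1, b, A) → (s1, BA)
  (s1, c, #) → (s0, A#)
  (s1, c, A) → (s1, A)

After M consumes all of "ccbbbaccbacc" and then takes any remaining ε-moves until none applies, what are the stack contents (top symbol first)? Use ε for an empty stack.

ABABA#

(s0, ccbbbaccbacc, #)
  read c, top #: go to s1, push # → (s1, cbbbaccbacc, #)
  read c, top #: go to s0, push A# → (s0, bbbaccbacc, A#)
  read b, top A: go to s0, push ε → (s0, bbaccbacc, #)
  read b, top #: go to s1, push A# → (s1, baccbacc, A#)
  read b, top A: go to s1, push BA → (s1, accbacc, BA#)
  read a, top B: go to s1, push AB → (s1, ccbacc, ABA#)
  read c, top A: go to s1, push A → (s1, cbacc, ABA#)
  read c, top A: go to s1, push A → (s1, bacc, ABA#)
  read b, top A: go to s1, push BA → (s1, acc, BABA#)
  read a, top B: go to s1, push AB → (s1, cc, ABABA#)
  read c, top A: go to s1, push A → (s1, c, ABABA#)
  read c, top A: go to s1, push A → (s1, ε, ABABA#)
All input consumed in state s1 with stack ABABA#.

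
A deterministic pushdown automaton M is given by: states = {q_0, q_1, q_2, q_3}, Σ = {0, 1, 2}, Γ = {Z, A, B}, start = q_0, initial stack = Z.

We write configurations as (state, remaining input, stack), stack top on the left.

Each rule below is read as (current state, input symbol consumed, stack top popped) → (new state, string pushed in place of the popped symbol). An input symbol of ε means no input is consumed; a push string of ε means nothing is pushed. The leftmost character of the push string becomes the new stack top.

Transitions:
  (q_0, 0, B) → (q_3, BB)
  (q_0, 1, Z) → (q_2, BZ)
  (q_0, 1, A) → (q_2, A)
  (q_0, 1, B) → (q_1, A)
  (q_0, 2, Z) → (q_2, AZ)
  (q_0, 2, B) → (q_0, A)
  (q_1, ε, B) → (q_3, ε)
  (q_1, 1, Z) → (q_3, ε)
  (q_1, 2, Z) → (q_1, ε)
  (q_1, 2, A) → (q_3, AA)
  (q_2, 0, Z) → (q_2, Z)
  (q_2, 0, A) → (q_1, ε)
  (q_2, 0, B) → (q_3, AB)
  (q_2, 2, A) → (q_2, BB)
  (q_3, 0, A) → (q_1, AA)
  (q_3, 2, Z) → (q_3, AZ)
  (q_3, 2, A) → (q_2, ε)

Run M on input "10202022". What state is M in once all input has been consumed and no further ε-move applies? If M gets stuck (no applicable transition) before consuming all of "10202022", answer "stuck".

(q_0, 10202022, Z)
  read 1, top Z: go to q_2, push BZ → (q_2, 0202022, BZ)
  read 0, top B: go to q_3, push AB → (q_3, 202022, ABZ)
  read 2, top A: go to q_2, push ε → (q_2, 02022, BZ)
  read 0, top B: go to q_3, push AB → (q_3, 2022, ABZ)
  read 2, top A: go to q_2, push ε → (q_2, 022, BZ)
  read 0, top B: go to q_3, push AB → (q_3, 22, ABZ)
  read 2, top A: go to q_2, push ε → (q_2, 2, BZ)
No transition for (q_2, 2, top B); M blocks with input 2 remaining.

stuck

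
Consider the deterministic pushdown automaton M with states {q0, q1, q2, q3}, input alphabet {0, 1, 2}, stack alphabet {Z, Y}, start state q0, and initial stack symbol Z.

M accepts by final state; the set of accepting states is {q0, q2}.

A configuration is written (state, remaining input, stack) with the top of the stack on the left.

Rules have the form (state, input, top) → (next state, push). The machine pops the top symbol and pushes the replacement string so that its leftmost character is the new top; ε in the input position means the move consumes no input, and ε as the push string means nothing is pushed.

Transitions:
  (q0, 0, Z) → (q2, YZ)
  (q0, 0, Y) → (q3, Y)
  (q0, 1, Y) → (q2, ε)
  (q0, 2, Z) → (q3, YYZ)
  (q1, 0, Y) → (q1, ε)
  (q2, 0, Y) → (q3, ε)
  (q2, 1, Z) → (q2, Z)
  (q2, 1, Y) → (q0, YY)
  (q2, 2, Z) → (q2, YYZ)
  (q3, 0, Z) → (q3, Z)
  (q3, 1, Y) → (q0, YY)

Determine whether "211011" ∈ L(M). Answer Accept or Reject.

(q0, 211011, Z)
  read 2, top Z: go to q3, push YYZ → (q3, 11011, YYZ)
  read 1, top Y: go to q0, push YY → (q0, 1011, YYYZ)
  read 1, top Y: go to q2, push ε → (q2, 011, YYZ)
  read 0, top Y: go to q3, push ε → (q3, 11, YZ)
  read 1, top Y: go to q0, push YY → (q0, 1, YYZ)
  read 1, top Y: go to q2, push ε → (q2, ε, YZ)
All input consumed; state q2 ∈ F.

Accept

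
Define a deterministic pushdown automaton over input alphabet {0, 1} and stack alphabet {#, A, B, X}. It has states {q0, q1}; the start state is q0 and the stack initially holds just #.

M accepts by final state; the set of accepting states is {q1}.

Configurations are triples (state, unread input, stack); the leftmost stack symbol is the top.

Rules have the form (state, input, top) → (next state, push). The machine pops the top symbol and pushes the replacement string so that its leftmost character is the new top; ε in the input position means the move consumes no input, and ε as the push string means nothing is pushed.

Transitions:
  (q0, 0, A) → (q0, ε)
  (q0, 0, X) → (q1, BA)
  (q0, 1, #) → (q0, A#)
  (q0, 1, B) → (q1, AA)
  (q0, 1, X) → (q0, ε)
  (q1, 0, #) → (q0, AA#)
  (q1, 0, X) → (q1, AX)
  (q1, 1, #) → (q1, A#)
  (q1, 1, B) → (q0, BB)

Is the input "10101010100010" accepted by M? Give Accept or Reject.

Reject

(q0, 10101010100010, #) ⊢ (q0, 0101010100010, A#) ⊢ (q0, 101010100010, #) ⊢ (q0, 01010100010, A#) ⊢ (q0, 1010100010, #) ⊢ (q0, 010100010, A#) ⊢ (q0, 10100010, #) ⊢ (q0, 0100010, A#) ⊢ (q0, 100010, #) ⊢ (q0, 00010, A#) ⊢ (q0, 0010, #)
No transition applies at (q0, 0010, #); input not fully consumed.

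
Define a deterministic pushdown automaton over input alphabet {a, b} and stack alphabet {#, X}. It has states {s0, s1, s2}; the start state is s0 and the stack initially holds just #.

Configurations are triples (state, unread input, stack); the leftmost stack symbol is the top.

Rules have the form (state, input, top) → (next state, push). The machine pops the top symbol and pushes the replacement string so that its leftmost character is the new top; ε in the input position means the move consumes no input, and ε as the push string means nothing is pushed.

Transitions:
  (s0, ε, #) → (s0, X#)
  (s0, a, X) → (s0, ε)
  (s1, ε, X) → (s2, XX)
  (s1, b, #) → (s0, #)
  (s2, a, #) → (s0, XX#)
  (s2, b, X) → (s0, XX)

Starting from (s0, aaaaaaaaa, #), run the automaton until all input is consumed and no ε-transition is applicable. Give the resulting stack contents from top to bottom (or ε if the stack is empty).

X#

(s0, aaaaaaaaa, #)
  ε-move, top #: go to s0, push X# → (s0, aaaaaaaaa, X#)
  read a, top X: go to s0, push ε → (s0, aaaaaaaa, #)
  ε-move, top #: go to s0, push X# → (s0, aaaaaaaa, X#)
  read a, top X: go to s0, push ε → (s0, aaaaaaa, #)
  ε-move, top #: go to s0, push X# → (s0, aaaaaaa, X#)
  read a, top X: go to s0, push ε → (s0, aaaaaa, #)
  ε-move, top #: go to s0, push X# → (s0, aaaaaa, X#)
  read a, top X: go to s0, push ε → (s0, aaaaa, #)
  ε-move, top #: go to s0, push X# → (s0, aaaaa, X#)
  read a, top X: go to s0, push ε → (s0, aaaa, #)
  ε-move, top #: go to s0, push X# → (s0, aaaa, X#)
  read a, top X: go to s0, push ε → (s0, aaa, #)
  ε-move, top #: go to s0, push X# → (s0, aaa, X#)
  read a, top X: go to s0, push ε → (s0, aa, #)
  ε-move, top #: go to s0, push X# → (s0, aa, X#)
  read a, top X: go to s0, push ε → (s0, a, #)
  ε-move, top #: go to s0, push X# → (s0, a, X#)
  read a, top X: go to s0, push ε → (s0, ε, #)
  ε-move, top #: go to s0, push X# → (s0, ε, X#)
All input consumed in state s0 with stack X#.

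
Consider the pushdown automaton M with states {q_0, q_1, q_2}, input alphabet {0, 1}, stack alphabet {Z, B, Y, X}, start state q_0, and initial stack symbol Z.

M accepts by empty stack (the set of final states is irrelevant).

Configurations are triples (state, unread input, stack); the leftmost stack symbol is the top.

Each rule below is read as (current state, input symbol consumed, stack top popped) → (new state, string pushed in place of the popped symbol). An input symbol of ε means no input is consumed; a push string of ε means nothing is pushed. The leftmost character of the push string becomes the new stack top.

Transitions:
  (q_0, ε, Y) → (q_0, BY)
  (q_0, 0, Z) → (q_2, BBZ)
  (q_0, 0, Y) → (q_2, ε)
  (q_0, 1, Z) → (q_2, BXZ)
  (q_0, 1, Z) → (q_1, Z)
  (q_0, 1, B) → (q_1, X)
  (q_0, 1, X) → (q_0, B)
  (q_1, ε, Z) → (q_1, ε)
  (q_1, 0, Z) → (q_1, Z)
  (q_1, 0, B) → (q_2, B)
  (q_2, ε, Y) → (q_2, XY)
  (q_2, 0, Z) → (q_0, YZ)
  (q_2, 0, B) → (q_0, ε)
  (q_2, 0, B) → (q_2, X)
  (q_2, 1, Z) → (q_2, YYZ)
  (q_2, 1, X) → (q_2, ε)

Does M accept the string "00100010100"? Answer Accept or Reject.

Accept

One accepting computation: (q_0, 00100010100, Z) ⊢ (q_2, 0100010100, BBZ) ⊢ (q_2, 100010100, XBZ) ⊢ (q_2, 00010100, BZ) ⊢ (q_0, 0010100, Z) ⊢ (q_2, 010100, BBZ) ⊢ (q_2, 10100, XBZ) ⊢ (q_2, 0100, BZ) ⊢ (q_0, 100, Z) ⊢ (q_1, 00, Z) ⊢ (q_1, 0, Z) ⊢ (q_1, ε, Z) ⊢ (q_1, ε, ε)
All input consumed and the stack is empty.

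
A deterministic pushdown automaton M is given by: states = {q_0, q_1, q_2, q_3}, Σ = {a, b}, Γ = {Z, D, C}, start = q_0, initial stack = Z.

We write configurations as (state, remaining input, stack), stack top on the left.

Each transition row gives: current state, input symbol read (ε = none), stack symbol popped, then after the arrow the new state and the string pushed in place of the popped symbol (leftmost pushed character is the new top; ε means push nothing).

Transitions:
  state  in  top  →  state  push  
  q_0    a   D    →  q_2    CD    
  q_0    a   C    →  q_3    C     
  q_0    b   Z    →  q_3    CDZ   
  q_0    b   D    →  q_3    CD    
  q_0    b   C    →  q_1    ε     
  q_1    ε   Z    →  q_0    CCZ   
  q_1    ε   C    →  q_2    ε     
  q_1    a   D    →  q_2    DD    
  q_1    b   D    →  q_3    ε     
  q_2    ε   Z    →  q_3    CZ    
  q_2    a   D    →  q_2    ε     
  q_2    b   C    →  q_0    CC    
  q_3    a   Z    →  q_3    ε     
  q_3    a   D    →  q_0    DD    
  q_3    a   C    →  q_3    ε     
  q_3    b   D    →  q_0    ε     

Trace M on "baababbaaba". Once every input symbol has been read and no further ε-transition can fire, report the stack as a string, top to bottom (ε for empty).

DDZ

(q_0, baababbaaba, Z) ⊢ (q_3, aababbaaba, CDZ) ⊢ (q_3, ababbaaba, DZ) ⊢ (q_0, babbaaba, DDZ) ⊢ (q_3, abbaaba, CDDZ) ⊢ (q_3, bbaaba, DDZ) ⊢ (q_0, baaba, DZ) ⊢ (q_3, aaba, CDZ) ⊢ (q_3, aba, DZ) ⊢ (q_0, ba, DDZ) ⊢ (q_3, a, CDDZ) ⊢ (q_3, ε, DDZ)
All input consumed in state q_3 with stack DDZ.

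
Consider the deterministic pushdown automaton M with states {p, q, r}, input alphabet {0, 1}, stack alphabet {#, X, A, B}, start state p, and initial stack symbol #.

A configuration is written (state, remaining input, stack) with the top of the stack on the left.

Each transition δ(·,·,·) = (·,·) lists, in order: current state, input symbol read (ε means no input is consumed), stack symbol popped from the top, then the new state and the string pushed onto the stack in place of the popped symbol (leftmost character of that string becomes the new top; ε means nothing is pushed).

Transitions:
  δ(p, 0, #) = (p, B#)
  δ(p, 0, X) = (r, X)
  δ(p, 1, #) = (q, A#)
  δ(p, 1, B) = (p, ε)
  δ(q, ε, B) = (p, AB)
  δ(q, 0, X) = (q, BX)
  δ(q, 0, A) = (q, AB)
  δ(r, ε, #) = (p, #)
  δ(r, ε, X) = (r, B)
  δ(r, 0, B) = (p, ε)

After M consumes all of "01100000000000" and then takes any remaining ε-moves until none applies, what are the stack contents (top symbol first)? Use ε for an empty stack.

ABBBBBBBBBBB#

(p, 01100000000000, #)
  read 0, top #: go to p, push B# → (p, 1100000000000, B#)
  read 1, top B: go to p, push ε → (p, 100000000000, #)
  read 1, top #: go to q, push A# → (q, 00000000000, A#)
  read 0, top A: go to q, push AB → (q, 0000000000, AB#)
  read 0, top A: go to q, push AB → (q, 000000000, ABB#)
  read 0, top A: go to q, push AB → (q, 00000000, ABBB#)
  read 0, top A: go to q, push AB → (q, 0000000, ABBBB#)
  read 0, top A: go to q, push AB → (q, 000000, ABBBBB#)
  read 0, top A: go to q, push AB → (q, 00000, ABBBBBB#)
  read 0, top A: go to q, push AB → (q, 0000, ABBBBBBB#)
  read 0, top A: go to q, push AB → (q, 000, ABBBBBBBB#)
  read 0, top A: go to q, push AB → (q, 00, ABBBBBBBBB#)
  read 0, top A: go to q, push AB → (q, 0, ABBBBBBBBBB#)
  read 0, top A: go to q, push AB → (q, ε, ABBBBBBBBBBB#)
All input consumed in state q with stack ABBBBBBBBBBB#.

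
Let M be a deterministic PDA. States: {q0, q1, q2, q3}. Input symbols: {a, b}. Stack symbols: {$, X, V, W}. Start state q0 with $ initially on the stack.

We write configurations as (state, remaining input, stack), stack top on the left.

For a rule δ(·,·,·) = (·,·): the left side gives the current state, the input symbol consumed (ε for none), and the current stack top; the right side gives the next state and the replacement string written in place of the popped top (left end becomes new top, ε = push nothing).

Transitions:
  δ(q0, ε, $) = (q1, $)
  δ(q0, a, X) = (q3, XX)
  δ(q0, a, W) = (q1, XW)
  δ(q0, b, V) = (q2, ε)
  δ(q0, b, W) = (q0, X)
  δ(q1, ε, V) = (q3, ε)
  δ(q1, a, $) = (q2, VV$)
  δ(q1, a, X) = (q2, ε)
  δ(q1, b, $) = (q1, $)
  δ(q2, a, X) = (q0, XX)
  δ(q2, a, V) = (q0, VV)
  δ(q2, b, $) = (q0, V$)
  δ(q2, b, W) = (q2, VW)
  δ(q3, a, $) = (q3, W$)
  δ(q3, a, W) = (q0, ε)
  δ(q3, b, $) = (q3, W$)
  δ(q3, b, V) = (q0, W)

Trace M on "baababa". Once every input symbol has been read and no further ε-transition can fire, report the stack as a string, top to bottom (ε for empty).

(q0, baababa, $)
  ε-move, top $: go to q1, push $ → (q1, baababa, $)
  read b, top $: go to q1, push $ → (q1, aababa, $)
  read a, top $: go to q2, push VV$ → (q2, ababa, VV$)
  read a, top V: go to q0, push VV → (q0, baba, VVV$)
  read b, top V: go to q2, push ε → (q2, aba, VV$)
  read a, top V: go to q0, push VV → (q0, ba, VVV$)
  read b, top V: go to q2, push ε → (q2, a, VV$)
  read a, top V: go to q0, push VV → (q0, ε, VVV$)
All input consumed in state q0 with stack VVV$.

VVV$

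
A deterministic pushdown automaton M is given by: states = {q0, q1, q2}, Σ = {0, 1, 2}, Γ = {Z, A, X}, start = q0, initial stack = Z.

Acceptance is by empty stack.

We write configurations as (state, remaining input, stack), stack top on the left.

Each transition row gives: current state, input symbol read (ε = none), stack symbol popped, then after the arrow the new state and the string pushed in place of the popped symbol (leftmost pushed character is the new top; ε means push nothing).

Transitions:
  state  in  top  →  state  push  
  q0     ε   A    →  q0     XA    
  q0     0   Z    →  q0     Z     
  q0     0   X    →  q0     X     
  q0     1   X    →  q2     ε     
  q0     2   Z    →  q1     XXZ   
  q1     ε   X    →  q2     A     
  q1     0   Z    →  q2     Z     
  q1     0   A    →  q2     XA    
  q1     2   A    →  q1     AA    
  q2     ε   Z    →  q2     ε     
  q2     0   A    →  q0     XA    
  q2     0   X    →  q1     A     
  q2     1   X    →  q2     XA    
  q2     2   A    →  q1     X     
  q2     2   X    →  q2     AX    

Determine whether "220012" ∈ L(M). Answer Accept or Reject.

Reject

(q0, 220012, Z) ⊢ (q1, 20012, XXZ) ⊢ (q2, 20012, AXZ) ⊢ (q1, 0012, XXZ) ⊢ (q2, 0012, AXZ) ⊢ (q0, 012, XAXZ) ⊢ (q0, 12, XAXZ) ⊢ (q2, 2, AXZ) ⊢ (q1, ε, XXZ) ⊢ (q2, ε, AXZ)
All input consumed; stack is AXZ, not empty, and no further ε-move applies.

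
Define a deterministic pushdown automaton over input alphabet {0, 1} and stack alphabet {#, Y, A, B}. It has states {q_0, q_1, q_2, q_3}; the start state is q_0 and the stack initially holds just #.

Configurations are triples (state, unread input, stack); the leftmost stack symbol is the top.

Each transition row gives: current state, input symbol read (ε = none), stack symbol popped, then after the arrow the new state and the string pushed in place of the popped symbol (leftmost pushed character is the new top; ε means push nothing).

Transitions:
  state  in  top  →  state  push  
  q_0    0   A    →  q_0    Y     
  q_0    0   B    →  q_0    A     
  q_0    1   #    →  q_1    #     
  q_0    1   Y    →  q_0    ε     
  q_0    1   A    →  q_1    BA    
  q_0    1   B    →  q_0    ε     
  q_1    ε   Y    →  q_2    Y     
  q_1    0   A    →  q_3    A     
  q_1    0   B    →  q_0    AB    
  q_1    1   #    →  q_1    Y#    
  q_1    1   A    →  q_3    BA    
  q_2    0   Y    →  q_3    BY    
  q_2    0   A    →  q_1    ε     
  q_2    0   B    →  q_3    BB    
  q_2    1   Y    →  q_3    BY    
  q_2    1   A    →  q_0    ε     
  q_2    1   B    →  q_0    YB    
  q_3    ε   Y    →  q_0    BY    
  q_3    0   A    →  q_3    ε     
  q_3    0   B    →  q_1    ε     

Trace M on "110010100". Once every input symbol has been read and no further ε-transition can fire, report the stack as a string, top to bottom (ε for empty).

BY#

(q_0, 110010100, #) ⊢ (q_1, 10010100, #) ⊢ (q_1, 0010100, Y#) ⊢ (q_2, 0010100, Y#) ⊢ (q_3, 010100, BY#) ⊢ (q_1, 10100, Y#) ⊢ (q_2, 10100, Y#) ⊢ (q_3, 0100, BY#) ⊢ (q_1, 100, Y#) ⊢ (q_2, 100, Y#) ⊢ (q_3, 00, BY#) ⊢ (q_1, 0, Y#) ⊢ (q_2, 0, Y#) ⊢ (q_3, ε, BY#)
All input consumed in state q_3 with stack BY#.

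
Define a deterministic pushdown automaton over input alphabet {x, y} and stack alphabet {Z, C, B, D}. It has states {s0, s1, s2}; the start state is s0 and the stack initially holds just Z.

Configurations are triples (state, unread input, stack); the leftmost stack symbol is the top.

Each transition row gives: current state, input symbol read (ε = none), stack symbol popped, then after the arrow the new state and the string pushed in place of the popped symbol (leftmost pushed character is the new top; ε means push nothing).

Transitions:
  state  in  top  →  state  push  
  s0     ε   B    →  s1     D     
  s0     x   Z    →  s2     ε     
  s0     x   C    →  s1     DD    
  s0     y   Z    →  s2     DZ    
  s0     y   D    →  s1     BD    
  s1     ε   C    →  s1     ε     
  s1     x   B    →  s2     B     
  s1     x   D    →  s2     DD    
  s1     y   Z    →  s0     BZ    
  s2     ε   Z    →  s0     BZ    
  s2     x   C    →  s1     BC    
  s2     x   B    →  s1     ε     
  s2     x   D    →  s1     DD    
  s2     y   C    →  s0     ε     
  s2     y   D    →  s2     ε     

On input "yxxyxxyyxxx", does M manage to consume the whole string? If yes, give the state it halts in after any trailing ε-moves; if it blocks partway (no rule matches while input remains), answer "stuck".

s1

(s0, yxxyxxyyxxx, Z) ⊢ (s2, xxyxxyyxxx, DZ) ⊢ (s1, xyxxyyxxx, DDZ) ⊢ (s2, yxxyyxxx, DDDZ) ⊢ (s2, xxyyxxx, DDZ) ⊢ (s1, xyyxxx, DDDZ) ⊢ (s2, yyxxx, DDDDZ) ⊢ (s2, yxxx, DDDZ) ⊢ (s2, xxx, DDZ) ⊢ (s1, xx, DDDZ) ⊢ (s2, x, DDDDZ) ⊢ (s1, ε, DDDDDZ)
All input consumed; M is in state s1.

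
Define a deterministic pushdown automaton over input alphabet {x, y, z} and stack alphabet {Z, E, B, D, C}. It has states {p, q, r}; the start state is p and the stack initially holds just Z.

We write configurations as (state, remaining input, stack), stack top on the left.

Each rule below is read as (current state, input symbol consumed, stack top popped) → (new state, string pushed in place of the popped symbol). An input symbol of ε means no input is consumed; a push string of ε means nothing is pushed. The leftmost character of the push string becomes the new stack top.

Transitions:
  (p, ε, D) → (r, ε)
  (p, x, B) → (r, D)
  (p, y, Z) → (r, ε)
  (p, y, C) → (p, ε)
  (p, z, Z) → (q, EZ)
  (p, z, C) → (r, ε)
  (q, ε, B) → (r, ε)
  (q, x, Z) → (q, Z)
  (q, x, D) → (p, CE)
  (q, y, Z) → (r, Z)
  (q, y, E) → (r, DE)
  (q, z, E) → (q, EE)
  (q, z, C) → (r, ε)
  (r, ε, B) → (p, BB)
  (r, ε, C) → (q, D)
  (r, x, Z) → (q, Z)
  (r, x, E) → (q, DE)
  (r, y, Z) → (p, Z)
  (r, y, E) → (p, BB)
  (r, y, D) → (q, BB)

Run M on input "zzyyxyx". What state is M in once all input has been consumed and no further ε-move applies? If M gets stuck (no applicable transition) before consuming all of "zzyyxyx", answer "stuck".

(p, zzyyxyx, Z)
  read z, top Z: go to q, push EZ → (q, zyyxyx, EZ)
  read z, top E: go to q, push EE → (q, yyxyx, EEZ)
  read y, top E: go to r, push DE → (r, yxyx, DEEZ)
  read y, top D: go to q, push BB → (q, xyx, BBEEZ)
  ε-move, top B: go to r, push ε → (r, xyx, BEEZ)
  ε-move, top B: go to p, push BB → (p, xyx, BBEEZ)
  read x, top B: go to r, push D → (r, yx, DBEEZ)
  read y, top D: go to q, push BB → (q, x, BBBEEZ)
  ε-move, top B: go to r, push ε → (r, x, BBEEZ)
  ε-move, top B: go to p, push BB → (p, x, BBBEEZ)
  read x, top B: go to r, push D → (r, ε, DBBEEZ)
All input consumed; M is in state r.

r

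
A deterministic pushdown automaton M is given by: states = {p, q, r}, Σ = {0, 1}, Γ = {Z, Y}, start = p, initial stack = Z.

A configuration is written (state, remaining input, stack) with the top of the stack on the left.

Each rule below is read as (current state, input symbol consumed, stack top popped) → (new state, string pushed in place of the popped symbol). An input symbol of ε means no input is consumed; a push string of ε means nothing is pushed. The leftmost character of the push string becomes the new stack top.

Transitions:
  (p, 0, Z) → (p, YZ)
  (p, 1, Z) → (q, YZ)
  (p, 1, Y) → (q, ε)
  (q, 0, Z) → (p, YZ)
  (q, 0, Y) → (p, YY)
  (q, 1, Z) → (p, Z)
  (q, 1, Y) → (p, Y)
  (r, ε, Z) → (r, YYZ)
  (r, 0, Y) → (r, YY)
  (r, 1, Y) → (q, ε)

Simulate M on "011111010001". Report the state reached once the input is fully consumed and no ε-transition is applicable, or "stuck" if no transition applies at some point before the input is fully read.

(p, 011111010001, Z) ⊢ (p, 11111010001, YZ) ⊢ (q, 1111010001, Z) ⊢ (p, 111010001, Z) ⊢ (q, 11010001, YZ) ⊢ (p, 1010001, YZ) ⊢ (q, 010001, Z) ⊢ (p, 10001, YZ) ⊢ (q, 0001, Z) ⊢ (p, 001, YZ)
No transition for (p, 0, top Y); M blocks with input 001 remaining.

stuck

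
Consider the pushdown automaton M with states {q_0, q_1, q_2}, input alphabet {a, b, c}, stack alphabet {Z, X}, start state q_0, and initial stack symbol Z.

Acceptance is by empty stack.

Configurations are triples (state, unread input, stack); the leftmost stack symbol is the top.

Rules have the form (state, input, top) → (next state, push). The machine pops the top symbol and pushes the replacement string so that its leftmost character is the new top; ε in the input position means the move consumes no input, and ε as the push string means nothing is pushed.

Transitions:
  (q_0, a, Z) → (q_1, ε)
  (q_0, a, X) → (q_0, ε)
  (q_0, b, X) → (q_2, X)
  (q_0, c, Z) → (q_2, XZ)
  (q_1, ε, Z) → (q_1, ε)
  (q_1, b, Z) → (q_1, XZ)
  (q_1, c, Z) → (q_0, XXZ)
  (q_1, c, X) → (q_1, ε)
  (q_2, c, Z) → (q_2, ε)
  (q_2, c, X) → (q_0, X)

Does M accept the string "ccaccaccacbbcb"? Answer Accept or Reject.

Reject

No computation consumes all input and empties the stack.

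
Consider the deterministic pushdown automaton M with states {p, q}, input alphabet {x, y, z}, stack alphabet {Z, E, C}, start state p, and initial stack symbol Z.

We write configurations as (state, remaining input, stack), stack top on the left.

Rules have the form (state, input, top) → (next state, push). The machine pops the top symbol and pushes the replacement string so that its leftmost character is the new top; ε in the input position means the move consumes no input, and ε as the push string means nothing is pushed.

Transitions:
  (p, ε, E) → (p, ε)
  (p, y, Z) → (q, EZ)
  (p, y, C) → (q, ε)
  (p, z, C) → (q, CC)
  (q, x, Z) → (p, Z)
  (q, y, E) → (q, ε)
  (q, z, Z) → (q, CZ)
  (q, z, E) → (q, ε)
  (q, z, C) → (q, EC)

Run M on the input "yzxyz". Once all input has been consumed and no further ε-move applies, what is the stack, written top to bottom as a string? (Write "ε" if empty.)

(p, yzxyz, Z)
  read y, top Z: go to q, push EZ → (q, zxyz, EZ)
  read z, top E: go to q, push ε → (q, xyz, Z)
  read x, top Z: go to p, push Z → (p, yz, Z)
  read y, top Z: go to q, push EZ → (q, z, EZ)
  read z, top E: go to q, push ε → (q, ε, Z)
All input consumed in state q with stack Z.

Z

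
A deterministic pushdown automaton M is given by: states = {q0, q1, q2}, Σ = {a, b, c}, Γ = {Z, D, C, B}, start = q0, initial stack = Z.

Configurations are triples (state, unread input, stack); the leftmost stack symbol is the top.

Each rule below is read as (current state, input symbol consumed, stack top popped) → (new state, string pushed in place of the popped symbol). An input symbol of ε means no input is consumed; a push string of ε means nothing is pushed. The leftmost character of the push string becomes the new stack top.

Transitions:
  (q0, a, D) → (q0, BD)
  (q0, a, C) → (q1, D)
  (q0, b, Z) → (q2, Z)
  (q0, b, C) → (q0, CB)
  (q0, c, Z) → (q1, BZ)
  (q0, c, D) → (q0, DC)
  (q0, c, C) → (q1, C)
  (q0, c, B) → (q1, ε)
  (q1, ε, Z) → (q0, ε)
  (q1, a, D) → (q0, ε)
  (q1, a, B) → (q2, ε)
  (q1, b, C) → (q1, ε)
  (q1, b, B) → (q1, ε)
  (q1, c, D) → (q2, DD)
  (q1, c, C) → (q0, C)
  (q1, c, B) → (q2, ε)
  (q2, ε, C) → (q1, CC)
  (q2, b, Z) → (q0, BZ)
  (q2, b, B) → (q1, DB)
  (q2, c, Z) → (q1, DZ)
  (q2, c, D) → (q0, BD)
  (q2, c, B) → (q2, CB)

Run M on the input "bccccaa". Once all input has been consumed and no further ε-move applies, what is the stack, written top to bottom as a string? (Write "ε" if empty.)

BDZ

(q0, bccccaa, Z)
  read b, top Z: go to q2, push Z → (q2, ccccaa, Z)
  read c, top Z: go to q1, push DZ → (q1, cccaa, DZ)
  read c, top D: go to q2, push DD → (q2, ccaa, DDZ)
  read c, top D: go to q0, push BD → (q0, caa, BDDZ)
  read c, top B: go to q1, push ε → (q1, aa, DDZ)
  read a, top D: go to q0, push ε → (q0, a, DZ)
  read a, top D: go to q0, push BD → (q0, ε, BDZ)
All input consumed in state q0 with stack BDZ.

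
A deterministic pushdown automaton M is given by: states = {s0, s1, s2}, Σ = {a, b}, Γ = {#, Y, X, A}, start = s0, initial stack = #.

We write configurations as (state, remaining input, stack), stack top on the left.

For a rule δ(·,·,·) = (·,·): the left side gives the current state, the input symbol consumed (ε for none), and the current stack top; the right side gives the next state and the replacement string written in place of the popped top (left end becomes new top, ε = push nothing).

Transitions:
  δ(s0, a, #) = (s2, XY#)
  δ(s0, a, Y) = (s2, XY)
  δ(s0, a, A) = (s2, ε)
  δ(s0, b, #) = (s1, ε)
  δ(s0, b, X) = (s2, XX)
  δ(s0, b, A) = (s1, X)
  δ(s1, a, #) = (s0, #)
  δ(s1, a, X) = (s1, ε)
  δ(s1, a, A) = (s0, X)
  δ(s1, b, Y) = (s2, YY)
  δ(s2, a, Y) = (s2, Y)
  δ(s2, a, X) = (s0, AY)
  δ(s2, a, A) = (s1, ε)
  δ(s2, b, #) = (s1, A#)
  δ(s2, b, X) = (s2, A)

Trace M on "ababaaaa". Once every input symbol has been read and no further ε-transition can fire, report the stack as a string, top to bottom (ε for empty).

YY#

(s0, ababaaaa, #)
  read a, top #: go to s2, push XY# → (s2, babaaaa, XY#)
  read b, top X: go to s2, push A → (s2, abaaaa, AY#)
  read a, top A: go to s1, push ε → (s1, baaaa, Y#)
  read b, top Y: go to s2, push YY → (s2, aaaa, YY#)
  read a, top Y: go to s2, push Y → (s2, aaa, YY#)
  read a, top Y: go to s2, push Y → (s2, aa, YY#)
  read a, top Y: go to s2, push Y → (s2, a, YY#)
  read a, top Y: go to s2, push Y → (s2, ε, YY#)
All input consumed in state s2 with stack YY#.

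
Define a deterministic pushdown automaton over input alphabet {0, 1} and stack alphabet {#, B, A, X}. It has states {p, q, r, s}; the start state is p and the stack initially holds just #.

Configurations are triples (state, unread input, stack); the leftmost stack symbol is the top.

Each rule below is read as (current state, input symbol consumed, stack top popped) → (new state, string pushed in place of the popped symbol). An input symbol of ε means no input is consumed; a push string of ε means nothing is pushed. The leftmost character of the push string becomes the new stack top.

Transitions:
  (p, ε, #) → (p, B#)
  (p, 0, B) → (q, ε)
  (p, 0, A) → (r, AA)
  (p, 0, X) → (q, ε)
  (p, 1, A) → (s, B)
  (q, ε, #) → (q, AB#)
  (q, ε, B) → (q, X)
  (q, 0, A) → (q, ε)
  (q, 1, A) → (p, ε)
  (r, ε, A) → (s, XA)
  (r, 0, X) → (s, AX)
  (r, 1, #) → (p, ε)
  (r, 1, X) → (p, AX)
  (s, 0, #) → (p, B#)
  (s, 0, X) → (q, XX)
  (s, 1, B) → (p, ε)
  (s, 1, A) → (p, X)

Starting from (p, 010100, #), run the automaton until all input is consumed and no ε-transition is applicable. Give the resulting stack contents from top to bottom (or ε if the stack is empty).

X#

(p, 010100, #)
  ε-move, top #: go to p, push B# → (p, 010100, B#)
  read 0, top B: go to q, push ε → (q, 10100, #)
  ε-move, top #: go to q, push AB# → (q, 10100, AB#)
  read 1, top A: go to p, push ε → (p, 0100, B#)
  read 0, top B: go to q, push ε → (q, 100, #)
  ε-move, top #: go to q, push AB# → (q, 100, AB#)
  read 1, top A: go to p, push ε → (p, 00, B#)
  read 0, top B: go to q, push ε → (q, 0, #)
  ε-move, top #: go to q, push AB# → (q, 0, AB#)
  read 0, top A: go to q, push ε → (q, ε, B#)
  ε-move, top B: go to q, push X → (q, ε, X#)
All input consumed in state q with stack X#.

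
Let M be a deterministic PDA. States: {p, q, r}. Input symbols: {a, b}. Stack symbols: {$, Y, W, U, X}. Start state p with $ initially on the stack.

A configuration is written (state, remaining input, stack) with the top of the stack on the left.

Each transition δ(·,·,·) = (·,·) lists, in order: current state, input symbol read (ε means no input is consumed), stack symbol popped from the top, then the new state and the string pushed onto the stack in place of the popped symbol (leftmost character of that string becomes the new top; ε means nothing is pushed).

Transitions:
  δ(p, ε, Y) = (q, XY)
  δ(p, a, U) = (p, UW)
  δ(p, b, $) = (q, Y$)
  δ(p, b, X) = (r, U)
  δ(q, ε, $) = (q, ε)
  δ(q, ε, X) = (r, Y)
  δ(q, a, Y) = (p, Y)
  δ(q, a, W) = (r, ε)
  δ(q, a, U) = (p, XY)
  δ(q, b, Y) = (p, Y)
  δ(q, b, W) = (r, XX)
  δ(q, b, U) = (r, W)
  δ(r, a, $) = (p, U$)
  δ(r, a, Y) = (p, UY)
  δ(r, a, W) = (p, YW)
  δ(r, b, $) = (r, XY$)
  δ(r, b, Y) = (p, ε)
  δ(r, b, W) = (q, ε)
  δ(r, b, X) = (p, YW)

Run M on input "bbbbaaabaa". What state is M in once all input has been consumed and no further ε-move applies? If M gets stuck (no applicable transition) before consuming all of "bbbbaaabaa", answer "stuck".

stuck

(p, bbbbaaabaa, $)
  read b, top $: go to q, push Y$ → (q, bbbaaabaa, Y$)
  read b, top Y: go to p, push Y → (p, bbaaabaa, Y$)
  ε-move, top Y: go to q, push XY → (q, bbaaabaa, XY$)
  ε-move, top X: go to r, push Y → (r, bbaaabaa, YY$)
  read b, top Y: go to p, push ε → (p, baaabaa, Y$)
  ε-move, top Y: go to q, push XY → (q, baaabaa, XY$)
  ε-move, top X: go to r, push Y → (r, baaabaa, YY$)
  read b, top Y: go to p, push ε → (p, aaabaa, Y$)
  ε-move, top Y: go to q, push XY → (q, aaabaa, XY$)
  ε-move, top X: go to r, push Y → (r, aaabaa, YY$)
  read a, top Y: go to p, push UY → (p, aabaa, UYY$)
  read a, top U: go to p, push UW → (p, abaa, UWYY$)
  read a, top U: go to p, push UW → (p, baa, UWWYY$)
No transition for (p, b, top U); M blocks with input baa remaining.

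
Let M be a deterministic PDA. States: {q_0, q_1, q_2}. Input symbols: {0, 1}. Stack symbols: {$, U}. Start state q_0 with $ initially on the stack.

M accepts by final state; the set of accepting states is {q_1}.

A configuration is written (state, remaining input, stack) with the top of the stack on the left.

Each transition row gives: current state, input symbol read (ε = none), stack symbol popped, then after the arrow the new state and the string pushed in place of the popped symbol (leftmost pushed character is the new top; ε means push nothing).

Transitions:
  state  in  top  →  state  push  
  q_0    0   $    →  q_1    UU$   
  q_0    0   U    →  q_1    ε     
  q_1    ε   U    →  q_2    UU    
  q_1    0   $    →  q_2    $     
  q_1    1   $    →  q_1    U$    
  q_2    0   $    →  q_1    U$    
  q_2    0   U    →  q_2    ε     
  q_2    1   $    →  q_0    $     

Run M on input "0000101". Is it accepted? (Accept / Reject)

Reject

(q_0, 0000101, $)
  read 0, top $: go to q_1, push UU$ → (q_1, 000101, UU$)
  ε-move, top U: go to q_2, push UU → (q_2, 000101, UUU$)
  read 0, top U: go to q_2, push ε → (q_2, 00101, UU$)
  read 0, top U: go to q_2, push ε → (q_2, 0101, U$)
  read 0, top U: go to q_2, push ε → (q_2, 101, $)
  read 1, top $: go to q_0, push $ → (q_0, 01, $)
  read 0, top $: go to q_1, push UU$ → (q_1, 1, UU$)
  ε-move, top U: go to q_2, push UU → (q_2, 1, UUU$)
No transition applies at (q_2, 1, UUU$); input not fully consumed.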